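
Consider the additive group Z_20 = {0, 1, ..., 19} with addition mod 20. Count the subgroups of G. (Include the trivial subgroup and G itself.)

6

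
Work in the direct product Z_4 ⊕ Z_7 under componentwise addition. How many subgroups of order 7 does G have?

1

|G| = 28 and 7 | 28, so subgroups of order 7 are possible by Lagrange.
The subgroups of order 7 are: {(0,0), (0,1), (0,2), (0,3), (0,4), (0,5), (0,6)}.
So G has 1 subgroup of order 7.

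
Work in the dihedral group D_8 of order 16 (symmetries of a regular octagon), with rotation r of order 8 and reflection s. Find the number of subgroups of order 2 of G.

9

|G| = 16 and 2 | 16, so subgroups of order 2 are possible by Lagrange.
The subgroups of order 2 are: {e, r^2s}; {e, r^3s}; {e, r^4}; {e, r^4s}; … (9 in all).
So G has 9 subgroups of order 2.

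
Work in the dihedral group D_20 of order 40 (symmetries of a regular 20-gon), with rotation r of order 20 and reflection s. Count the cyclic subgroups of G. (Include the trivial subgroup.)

26

Each element a generates a cyclic subgroup ⟨a⟩; distinct elements may generate the same one (a cyclic group of order d has φ(d) generators).
Cyclic subgroups by order — order 1: 1; order 2: 21; order 4: 1; order 5: 1; order 10: 1; order 20: 1.
Total: 26.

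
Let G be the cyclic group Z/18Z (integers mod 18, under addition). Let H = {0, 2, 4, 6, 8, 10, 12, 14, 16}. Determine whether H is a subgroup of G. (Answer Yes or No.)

|H| = 9 divides |G| = 18, consistent with Lagrange.
H contains the identity, every element's inverse is in H, and H is closed under +: it is a subgroup.
In fact H = ⟨2⟩.

Yes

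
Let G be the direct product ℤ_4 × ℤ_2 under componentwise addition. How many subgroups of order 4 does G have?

|G| = 8 and 4 | 8, so subgroups of order 4 are possible by Lagrange.
The subgroups of order 4 are: {(0,0), (0,1), (2,0), (2,1)}; {(0,0), (1,0), (2,0), (3,0)}; {(0,0), (1,1), (2,0), (3,1)}.
So G has 3 subgroups of order 4.

3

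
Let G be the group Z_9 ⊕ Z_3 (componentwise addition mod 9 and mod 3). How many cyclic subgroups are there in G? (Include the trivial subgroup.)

A cyclic subgroup of order d is generated by each of its φ(d) elements of order d, so the cyclic subgroups of order d number (#elements of order d)/φ(d).
Cyclic subgroups by order — order 1: 1; order 3: 4; order 9: 3.
Total: 8.

8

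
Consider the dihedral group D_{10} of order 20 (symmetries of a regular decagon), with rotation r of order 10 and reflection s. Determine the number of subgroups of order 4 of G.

5

|G| = 20 and 4 | 20, so subgroups of order 4 are possible by Lagrange.
The subgroups of order 4 are: {e, r^5, r^2s, r^7s}; {e, r^5, r^3s, r^8s}; {e, r^5, r^4s, r^9s}; {e, r^5, s, r^5s}; … (5 in all).
So G has 5 subgroups of order 4.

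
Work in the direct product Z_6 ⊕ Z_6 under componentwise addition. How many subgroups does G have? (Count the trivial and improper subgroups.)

|G| = 36, so by Lagrange every subgroup order divides 36. Divisors: 1, 2, 3, 4, 6, 9, 12, 18, 36.
Subgroups by order — order 1: 1; order 2: 3; order 3: 4; order 4: 1; order 6: 12; order 9: 1; order 12: 4; order 18: 3; order 36: 1.
Total: 1 + 3 + 4 + 1 + 12 + 1 + 4 + 3 + 1 = 30.

30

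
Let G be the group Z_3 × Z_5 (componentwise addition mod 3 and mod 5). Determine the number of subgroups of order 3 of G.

1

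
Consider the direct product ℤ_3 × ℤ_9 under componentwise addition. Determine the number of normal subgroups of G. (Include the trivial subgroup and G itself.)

G is abelian, so every subgroup is normal.
G has 10 subgroups in total, hence 10 normal subgroups.

10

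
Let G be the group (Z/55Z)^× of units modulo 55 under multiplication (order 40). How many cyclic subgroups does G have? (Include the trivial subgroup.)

12

A cyclic subgroup of order d is generated by each of its φ(d) elements of order d, so the cyclic subgroups of order d number (#elements of order d)/φ(d).
Cyclic subgroups by order — order 1: 1; order 2: 3; order 4: 2; order 5: 1; order 10: 3; order 20: 2.
Total: 12.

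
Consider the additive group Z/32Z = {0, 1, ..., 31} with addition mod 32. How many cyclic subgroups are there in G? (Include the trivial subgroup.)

6

Group the elements of G by the cyclic subgroup they generate; each cyclic subgroup of order d accounts for φ(d) elements.
Cyclic subgroups by order — order 1: 1; order 2: 1; order 4: 1; order 8: 1; order 16: 1; order 32: 1.
Total: 6.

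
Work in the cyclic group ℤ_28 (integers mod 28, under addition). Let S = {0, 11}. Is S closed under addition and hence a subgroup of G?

No

11 ∈ S but its inverse 17 ∉ S, so S is not a subgroup.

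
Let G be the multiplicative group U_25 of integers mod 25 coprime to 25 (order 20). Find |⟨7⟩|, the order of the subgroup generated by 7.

Compute successive powers of 7 mod 25: 7, 24, 18, 1; 7^4 ≡ 1 (mod 25).
So |⟨7⟩| = 4.

4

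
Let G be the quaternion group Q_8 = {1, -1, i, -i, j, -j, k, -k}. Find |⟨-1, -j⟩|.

4

|⟨-1⟩| = 2 and |⟨-j⟩| = 4, so |H| is a multiple of lcm(2, 4) = 4 and divides |G| = 8.
Closing under the operation: H = {1, -1, j, -j}, so |H| = 4.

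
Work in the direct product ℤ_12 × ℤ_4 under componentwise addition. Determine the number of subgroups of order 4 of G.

|G| = 48 and 4 | 48, so subgroups of order 4 are possible by Lagrange.
The subgroups of order 4 are: {(0,0), (0,1), (0,2), (0,3)}; {(0,0), (0,2), (6,0), (6,2)}; {(0,0), (0,2), (6,1), (6,3)}; {(0,0), (3,0), (6,0), (9,0)}; … (7 in all).
So G has 7 subgroups of order 4.

7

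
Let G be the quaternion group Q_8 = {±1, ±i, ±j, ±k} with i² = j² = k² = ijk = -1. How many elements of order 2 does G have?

The elements of order 2 are: -1.
That's 1.

1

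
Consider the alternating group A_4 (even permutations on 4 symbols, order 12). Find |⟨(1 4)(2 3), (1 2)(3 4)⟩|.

4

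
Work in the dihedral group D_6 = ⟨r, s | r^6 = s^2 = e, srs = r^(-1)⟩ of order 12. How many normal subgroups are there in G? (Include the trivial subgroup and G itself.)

G has 16 subgroups. Checking conjugation-invariance by order — order 1: 1/1 normal; order 2: 1/7 normal; order 3: 1/1 normal; order 4: 0/3 normal; order 6: 3/3 normal; order 12: 1/1 normal.
Total normal subgroups: 7.

7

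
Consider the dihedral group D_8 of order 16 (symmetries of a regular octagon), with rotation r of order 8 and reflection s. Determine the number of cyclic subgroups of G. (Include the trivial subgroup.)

Each element a generates a cyclic subgroup ⟨a⟩; distinct elements may generate the same one (a cyclic group of order d has φ(d) generators).
Cyclic subgroups by order — order 1: 1; order 2: 9; order 4: 1; order 8: 1.
Total: 12.

12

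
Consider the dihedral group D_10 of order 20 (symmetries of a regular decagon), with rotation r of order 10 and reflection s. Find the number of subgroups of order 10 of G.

|G| = 20 and 10 | 20, so subgroups of order 10 are possible by Lagrange.
The subgroups of order 10 are: {e, r, r^2, r^3, r^4, r^5, r^6, r^7, r^8, r^9}; {e, r^2, r^4, r^6, r^8, s, r^2s, r^4s, r^6s, r^8s}; {e, r^2, r^4, r^6, r^8, rs, r^3s, r^5s, r^7s, r^9s}.
So G has 3 subgroups of order 10.

3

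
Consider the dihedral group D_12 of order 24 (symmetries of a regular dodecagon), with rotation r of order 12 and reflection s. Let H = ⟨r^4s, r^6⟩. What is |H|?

|⟨r^4s⟩| = 2 and |⟨r^6⟩| = 2, so |H| is a multiple of lcm(2, 2) = 2 and divides |G| = 24.
Closing under the operation: H = {e, r^6, r^4s, r^10s}, so |H| = 4.

4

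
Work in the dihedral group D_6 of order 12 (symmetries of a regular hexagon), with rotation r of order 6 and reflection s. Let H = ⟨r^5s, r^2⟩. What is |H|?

6

|⟨r^5s⟩| = 2 and |⟨r^2⟩| = 3, so |H| is a multiple of lcm(2, 3) = 6 and divides |G| = 12.
Closing under the operation: H = {e, r^2, r^4, rs, r^3s, r^5s}, so |H| = 6.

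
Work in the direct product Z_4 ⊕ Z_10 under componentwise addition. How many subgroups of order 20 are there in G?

3

|G| = 40 and 20 | 40, so subgroups of order 20 are possible by Lagrange.
The subgroups of order 20 are: {(0,0), (0,1), (0,2), (0,3), (0,4), (0,5), (0,6), (0,7), (0,8), (0,9), (2,0), (2,1), (2,2), (2,3), (2,4), (2,5), (2,6), (2,7), (2,8), (2,9)}; {(0,0), (0,2), (0,4), (0,6), (0,8), (1,0), (1,2), (1,4), (1,6), (1,8), (2,0), (2,2), (2,4), (2,6), (2,8), (3,0), (3,2), (3,4), (3,6), (3,8)}; {(0,0), (0,2), (0,4), (0,6), (0,8), (1,1), (1,3), (1,5), (1,7), (1,9), (2,0), (2,2), (2,4), (2,6), (2,8), (3,1), (3,3), (3,5), (3,7), (3,9)}.
So G has 3 subgroups of order 20.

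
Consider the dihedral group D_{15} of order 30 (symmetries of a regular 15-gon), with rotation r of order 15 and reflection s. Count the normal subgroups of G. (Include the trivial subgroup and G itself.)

G has 28 subgroups. Checking conjugation-invariance by order — order 1: 1/1 normal; order 2: 0/15 normal; order 3: 1/1 normal; order 5: 1/1 normal; order 6: 0/5 normal; order 10: 0/3 normal; order 15: 1/1 normal; order 30: 1/1 normal.
Total normal subgroups: 5.

5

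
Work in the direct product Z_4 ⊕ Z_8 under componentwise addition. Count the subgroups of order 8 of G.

|G| = 32 and 8 | 32, so subgroups of order 8 are possible by Lagrange.
The subgroups of order 8 are: {(0,0), (0,1), (0,2), (0,3), (0,4), (0,5), (0,6), (0,7)}; {(0,0), (0,2), (0,4), (0,6), (2,0), (2,2), (2,4), (2,6)}; {(0,0), (0,2), (0,4), (0,6), (2,1), (2,3), (2,5), (2,7)}; {(0,0), (0,4), (1,0), (1,4), (2,0), (2,4), (3,0), (3,4)}; … (7 in all).
So G has 7 subgroups of order 8.

7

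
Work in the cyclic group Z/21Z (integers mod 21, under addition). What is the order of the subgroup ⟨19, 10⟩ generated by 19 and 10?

21

|⟨19⟩| = 21 and |⟨10⟩| = 21, so |H| is a multiple of lcm(21, 21) = 21 and divides |G| = 21.
Closing {19, 10} under the group operation gives all of G, so |H| = 21.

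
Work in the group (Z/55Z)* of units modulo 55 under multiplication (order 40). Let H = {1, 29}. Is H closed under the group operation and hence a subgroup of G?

29 ∈ H but its inverse 19 ∉ H, so H is not a subgroup.

No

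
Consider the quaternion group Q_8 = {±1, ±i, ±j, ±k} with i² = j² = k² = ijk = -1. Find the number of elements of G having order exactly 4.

6

The elements of order 4 are: i, -i, j, -j, k, -k.
That's 6.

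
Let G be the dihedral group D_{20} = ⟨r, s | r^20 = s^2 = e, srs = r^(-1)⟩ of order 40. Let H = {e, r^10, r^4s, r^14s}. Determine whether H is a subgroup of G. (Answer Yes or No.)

|H| = 4 divides |G| = 40, consistent with Lagrange.
H contains the identity, every element's inverse is in H, and H is closed under ·: it is a subgroup.

Yes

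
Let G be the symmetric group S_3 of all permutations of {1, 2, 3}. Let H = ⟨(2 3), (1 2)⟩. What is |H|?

6

|⟨(2 3)⟩| = 2 and |⟨(1 2)⟩| = 2, so |H| is a multiple of lcm(2, 2) = 2 and divides |G| = 6.
Closing {(2 3), (1 2)} under the group operation gives all of G, so |H| = 6.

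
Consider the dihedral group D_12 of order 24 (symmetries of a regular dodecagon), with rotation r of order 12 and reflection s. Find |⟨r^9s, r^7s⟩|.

12

|⟨r^9s⟩| = 2 and |⟨r^7s⟩| = 2, so |H| is a multiple of lcm(2, 2) = 2 and divides |G| = 24.
Closing under the operation: H = {e, r^2, r^4, r^6, r^8, r^10, rs, r^3s, r^5s, r^7s, r^9s, r^11s}, so |H| = 12.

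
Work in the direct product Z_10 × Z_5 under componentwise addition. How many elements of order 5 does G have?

24

An element (a,b) has order lcm(ord(a), ord(b)); count pairs with lcm equal to 5.
Enumerating gives 24 such elements.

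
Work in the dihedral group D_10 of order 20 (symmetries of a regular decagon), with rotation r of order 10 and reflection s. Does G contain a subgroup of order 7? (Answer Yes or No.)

No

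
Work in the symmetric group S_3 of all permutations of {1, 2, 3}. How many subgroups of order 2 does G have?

3

|G| = 6 and 2 | 6, so subgroups of order 2 are possible by Lagrange.
The subgroups of order 2 are: {e, (1 2)}; {e, (1 3)}; {e, (2 3)}.
So G has 3 subgroups of order 2.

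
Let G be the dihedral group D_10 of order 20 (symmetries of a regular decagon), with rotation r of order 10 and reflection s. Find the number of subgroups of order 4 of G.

|G| = 20 and 4 | 20, so subgroups of order 4 are possible by Lagrange.
The subgroups of order 4 are: {e, r^5, r^2s, r^7s}; {e, r^5, r^3s, r^8s}; {e, r^5, r^4s, r^9s}; {e, r^5, s, r^5s}; … (5 in all).
So G has 5 subgroups of order 4.

5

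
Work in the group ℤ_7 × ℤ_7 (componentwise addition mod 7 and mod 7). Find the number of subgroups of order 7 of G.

|G| = 49 and 7 | 49, so subgroups of order 7 are possible by Lagrange.
The subgroups of order 7 are: {(0,0), (0,1), (0,2), (0,3), (0,4), (0,5), (0,6)}; {(0,0), (1,0), (2,0), (3,0), (4,0), (5,0), (6,0)}; {(0,0), (1,1), (2,2), (3,3), (4,4), (5,5), (6,6)}; {(0,0), (1,2), (2,4), (3,6), (4,1), (5,3), (6,5)}; … (8 in all).
So G has 8 subgroups of order 7.

8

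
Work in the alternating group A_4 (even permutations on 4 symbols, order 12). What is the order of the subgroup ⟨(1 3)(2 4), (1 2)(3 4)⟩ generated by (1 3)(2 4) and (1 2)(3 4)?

4

|⟨(1 3)(2 4)⟩| = 2 and |⟨(1 2)(3 4)⟩| = 2, so |H| is a multiple of lcm(2, 2) = 2 and divides |G| = 12.
Closing under the operation: H = {e, (1 2)(3 4), (1 3)(2 4), (1 4)(2 3)}, so |H| = 4.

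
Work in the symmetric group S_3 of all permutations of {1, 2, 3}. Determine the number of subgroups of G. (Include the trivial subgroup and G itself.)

|G| = 6, so by Lagrange every subgroup order divides 6. Divisors: 1, 2, 3, 6.
Subgroups by order — order 1: 1; order 2: 3; order 3: 1; order 6: 1.
Total: 1 + 3 + 1 + 1 = 6.

6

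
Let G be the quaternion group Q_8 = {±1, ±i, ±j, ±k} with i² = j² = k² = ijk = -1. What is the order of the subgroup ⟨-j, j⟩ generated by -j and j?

4

|⟨-j⟩| = 4 and |⟨j⟩| = 4, so |H| is a multiple of lcm(4, 4) = 4 and divides |G| = 8.
Closing under the operation: H = {1, -1, j, -j}, so |H| = 4.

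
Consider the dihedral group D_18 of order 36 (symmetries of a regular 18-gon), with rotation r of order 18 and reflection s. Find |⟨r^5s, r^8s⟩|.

12

|⟨r^5s⟩| = 2 and |⟨r^8s⟩| = 2, so |H| is a multiple of lcm(2, 2) = 2 and divides |G| = 36.
Closing under the operation: H = {e, r^3, r^6, r^9, r^12, r^15, r^2s, r^5s, r^8s, r^11s, r^14s, r^17s}, so |H| = 12.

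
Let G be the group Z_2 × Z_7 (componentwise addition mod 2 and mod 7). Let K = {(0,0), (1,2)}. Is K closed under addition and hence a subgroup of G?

(1,2) ∈ K but its inverse (1,5) ∉ K, so K is not a subgroup.

No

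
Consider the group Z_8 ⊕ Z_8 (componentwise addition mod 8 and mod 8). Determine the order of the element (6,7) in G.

The order of (6,7) in Z_8 × Z_8 is lcm(ord(6) in Z_8, ord(7) in Z_8).
ord(6) = 4 and ord(7) = 8, so |⟨(6,7)⟩| = lcm(4, 8) = 8.

8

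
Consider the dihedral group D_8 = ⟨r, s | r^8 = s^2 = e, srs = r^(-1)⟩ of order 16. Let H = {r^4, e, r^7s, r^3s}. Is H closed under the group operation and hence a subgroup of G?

Yes

|H| = 4 divides |G| = 16, consistent with Lagrange.
H contains the identity, every element's inverse is in H, and H is closed under ·: it is a subgroup.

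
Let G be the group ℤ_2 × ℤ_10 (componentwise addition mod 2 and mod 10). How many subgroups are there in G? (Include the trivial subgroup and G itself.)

10

|G| = 20, so by Lagrange every subgroup order divides 20. Divisors: 1, 2, 4, 5, 10, 20.
Subgroups by order — order 1: 1; order 2: 3; order 4: 1; order 5: 1; order 10: 3; order 20: 1.
Total: 1 + 3 + 1 + 1 + 3 + 1 = 10.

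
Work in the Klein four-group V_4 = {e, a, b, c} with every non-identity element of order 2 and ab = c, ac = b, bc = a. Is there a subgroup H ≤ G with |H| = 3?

No

3 does not divide |G| = 4, so by Lagrange no subgroup of order 3 exists.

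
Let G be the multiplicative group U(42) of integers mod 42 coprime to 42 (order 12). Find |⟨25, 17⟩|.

|⟨25⟩| = 3 and |⟨17⟩| = 6, so |H| is a multiple of lcm(3, 6) = 6 and divides |G| = 12.
Closing under the operation: H = {1, 5, 17, 25, 37, 41}, so |H| = 6.

6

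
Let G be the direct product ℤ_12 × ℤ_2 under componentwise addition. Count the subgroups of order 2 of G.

|G| = 24 and 2 | 24, so subgroups of order 2 are possible by Lagrange.
The subgroups of order 2 are: {(0,0), (0,1)}; {(0,0), (6,0)}; {(0,0), (6,1)}.
So G has 3 subgroups of order 2.

3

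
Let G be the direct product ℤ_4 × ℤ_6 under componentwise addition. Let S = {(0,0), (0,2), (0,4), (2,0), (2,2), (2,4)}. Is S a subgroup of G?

Yes

|S| = 6 divides |G| = 24, consistent with Lagrange.
S contains the identity, every element's inverse is in S, and S is closed under +: it is a subgroup.
In fact S = ⟨(2,4)⟩.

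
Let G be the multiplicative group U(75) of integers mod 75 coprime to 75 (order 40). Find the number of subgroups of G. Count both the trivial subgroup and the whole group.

16

|G| = 40, so by Lagrange every subgroup order divides 40. Divisors: 1, 2, 4, 5, 8, 10, 20, 40.
Subgroups by order — order 1: 1; order 2: 3; order 4: 3; order 5: 1; order 8: 1; order 10: 3; order 20: 3; order 40: 1.
Total: 1 + 3 + 3 + 1 + 1 + 3 + 3 + 1 = 16.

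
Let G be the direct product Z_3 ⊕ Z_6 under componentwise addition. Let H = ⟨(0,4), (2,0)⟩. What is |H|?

9

|⟨(0,4)⟩| = 3 and |⟨(2,0)⟩| = 3, so |H| is a multiple of lcm(3, 3) = 3 and divides |G| = 18.
Closing under the operation: H = {(0,0), (0,2), (0,4), (1,0), (1,2), (1,4), (2,0), (2,2), (2,4)}, so |H| = 9.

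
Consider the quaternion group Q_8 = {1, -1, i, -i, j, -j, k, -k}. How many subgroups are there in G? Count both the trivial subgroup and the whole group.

6

|G| = 8, so by Lagrange every subgroup order divides 8. Divisors: 1, 2, 4, 8.
Subgroups by order — order 1: 1; order 2: 1; order 4: 3; order 8: 1.
Total: 1 + 1 + 3 + 1 = 6.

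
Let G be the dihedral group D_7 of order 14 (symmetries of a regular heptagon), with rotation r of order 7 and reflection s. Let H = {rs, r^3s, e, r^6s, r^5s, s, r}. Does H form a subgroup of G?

r ∈ H but its inverse r^6 ∉ H, so H is not a subgroup.

No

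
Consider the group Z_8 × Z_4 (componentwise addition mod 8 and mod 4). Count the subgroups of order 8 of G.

|G| = 32 and 8 | 32, so subgroups of order 8 are possible by Lagrange.
The subgroups of order 8 are: {(0,0), (0,1), (0,2), (0,3), (4,0), (4,1), (4,2), (4,3)}; {(0,0), (0,2), (2,0), (2,2), (4,0), (4,2), (6,0), (6,2)}; {(0,0), (0,2), (2,1), (2,3), (4,0), (4,2), (6,1), (6,3)}; {(0,0), (1,0), (2,0), (3,0), (4,0), (5,0), (6,0), (7,0)}; … (7 in all).
So G has 7 subgroups of order 8.

7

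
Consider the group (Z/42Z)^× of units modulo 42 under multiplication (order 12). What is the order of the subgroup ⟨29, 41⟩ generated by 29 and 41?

|⟨29⟩| = 2 and |⟨41⟩| = 2, so |H| is a multiple of lcm(2, 2) = 2 and divides |G| = 12.
Closing under the operation: H = {1, 13, 29, 41}, so |H| = 4.

4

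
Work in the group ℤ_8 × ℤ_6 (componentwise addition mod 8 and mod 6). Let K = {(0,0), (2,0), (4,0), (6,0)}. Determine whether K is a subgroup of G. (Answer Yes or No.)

Yes

|K| = 4 divides |G| = 48, consistent with Lagrange.
K contains the identity, every element's inverse is in K, and K is closed under +: it is a subgroup.
In fact K = ⟨(6,0)⟩.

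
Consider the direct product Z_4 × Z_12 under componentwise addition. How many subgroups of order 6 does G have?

3

|G| = 48 and 6 | 48, so subgroups of order 6 are possible by Lagrange.
The subgroups of order 6 are: {(0,0), (0,2), (0,4), (0,6), (0,8), (0,10)}; {(0,0), (0,4), (0,8), (2,0), (2,4), (2,8)}; {(0,0), (0,4), (0,8), (2,2), (2,6), (2,10)}.
So G has 3 subgroups of order 6.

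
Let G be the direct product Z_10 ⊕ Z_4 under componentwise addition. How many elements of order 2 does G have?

3

An element (a,b) has order lcm(ord(a), ord(b)); count pairs with lcm equal to 2.
Enumerating gives 3 such elements.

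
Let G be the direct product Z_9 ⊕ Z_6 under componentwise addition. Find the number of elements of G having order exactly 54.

An element (a,b) has order lcm(ord(a), ord(b)); count pairs with lcm equal to 54.
Enumerating gives 0 such elements.

0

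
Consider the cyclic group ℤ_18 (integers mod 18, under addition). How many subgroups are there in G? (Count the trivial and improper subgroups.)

A cyclic group of order 18 has exactly one subgroup for each divisor of 18.
Divisors of 18: 1, 2, 3, 6, 9, 18.
So ℤ_18 has 6 subgroups.

6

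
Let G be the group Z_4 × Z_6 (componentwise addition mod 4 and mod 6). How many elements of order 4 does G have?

4

An element (a,b) has order lcm(ord(a), ord(b)); count pairs with lcm equal to 4.
Enumerating gives 4 such elements.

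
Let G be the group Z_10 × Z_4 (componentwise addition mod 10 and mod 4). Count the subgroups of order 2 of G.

3

|G| = 40 and 2 | 40, so subgroups of order 2 are possible by Lagrange.
The subgroups of order 2 are: {(0,0), (0,2)}; {(0,0), (5,0)}; {(0,0), (5,2)}.
So G has 3 subgroups of order 2.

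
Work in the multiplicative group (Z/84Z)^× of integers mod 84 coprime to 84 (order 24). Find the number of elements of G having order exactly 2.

The elements of order 2 are: 13, 29, 41, 43, 55, 71, 83.
That's 7.

7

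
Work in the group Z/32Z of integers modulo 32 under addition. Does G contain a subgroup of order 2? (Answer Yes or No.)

Yes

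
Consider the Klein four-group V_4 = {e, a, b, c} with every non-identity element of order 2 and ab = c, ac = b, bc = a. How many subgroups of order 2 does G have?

|G| = 4 and 2 | 4, so subgroups of order 2 are possible by Lagrange.
The subgroups of order 2 are: {e, a}; {e, b}; {e, c}.
So G has 3 subgroups of order 2.

3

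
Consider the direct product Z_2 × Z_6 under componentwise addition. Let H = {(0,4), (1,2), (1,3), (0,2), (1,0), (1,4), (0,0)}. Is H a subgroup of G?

|H| = 7 does not divide |G| = 12, so by Lagrange H is not a subgroup.

No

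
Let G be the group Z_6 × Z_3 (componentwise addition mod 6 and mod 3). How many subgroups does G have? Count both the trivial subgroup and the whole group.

12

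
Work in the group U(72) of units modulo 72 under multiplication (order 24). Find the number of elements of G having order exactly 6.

14

Enumerating element orders in G gives 14 elements of order 6.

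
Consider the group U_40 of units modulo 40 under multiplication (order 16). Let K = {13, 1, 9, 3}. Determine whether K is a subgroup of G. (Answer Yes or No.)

No

3 ∈ K but its inverse 27 ∉ K, so K is not a subgroup.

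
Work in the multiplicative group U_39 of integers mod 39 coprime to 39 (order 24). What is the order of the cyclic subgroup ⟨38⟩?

Compute successive powers of 38 mod 39: 38, 1; 38^2 ≡ 1 (mod 39).
So |⟨38⟩| = 2.

2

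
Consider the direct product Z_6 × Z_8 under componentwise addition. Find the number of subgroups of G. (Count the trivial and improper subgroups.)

22

|G| = 48, so by Lagrange every subgroup order divides 48. Divisors: 1, 2, 3, 4, 6, 8, 12, 16, 24, 48.
Subgroups by order — order 1: 1; order 2: 3; order 3: 1; order 4: 3; order 6: 3; order 8: 3; order 12: 3; order 16: 1; order 24: 3; order 48: 1.
Total: 1 + 3 + 1 + 3 + 3 + 3 + 3 + 1 + 3 + 1 = 22.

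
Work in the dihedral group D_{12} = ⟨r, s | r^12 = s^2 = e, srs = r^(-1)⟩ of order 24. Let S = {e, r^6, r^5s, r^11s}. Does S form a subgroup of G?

Yes

|S| = 4 divides |G| = 24, consistent with Lagrange.
S contains the identity, every element's inverse is in S, and S is closed under ·: it is a subgroup.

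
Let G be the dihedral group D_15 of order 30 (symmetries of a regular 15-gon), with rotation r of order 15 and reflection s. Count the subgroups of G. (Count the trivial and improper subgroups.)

28

|G| = 30, so by Lagrange every subgroup order divides 30. Divisors: 1, 2, 3, 5, 6, 10, 15, 30.
Subgroups by order — order 1: 1; order 2: 15; order 3: 1; order 5: 1; order 6: 5; order 10: 3; order 15: 1; order 30: 1.
Total: 1 + 15 + 1 + 1 + 5 + 3 + 1 + 1 = 28.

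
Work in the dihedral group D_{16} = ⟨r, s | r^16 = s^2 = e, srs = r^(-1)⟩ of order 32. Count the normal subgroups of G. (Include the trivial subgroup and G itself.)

8

G has 36 subgroups. Checking conjugation-invariance by order — order 1: 1/1 normal; order 2: 1/17 normal; order 4: 1/9 normal; order 8: 1/5 normal; order 16: 3/3 normal; order 32: 1/1 normal.
Total normal subgroups: 8.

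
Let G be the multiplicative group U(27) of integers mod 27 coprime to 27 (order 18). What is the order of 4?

9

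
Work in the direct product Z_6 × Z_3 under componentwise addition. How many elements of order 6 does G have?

An element (a,b) has order lcm(ord(a), ord(b)); count pairs with lcm equal to 6.
Enumerating gives 8 such elements.

8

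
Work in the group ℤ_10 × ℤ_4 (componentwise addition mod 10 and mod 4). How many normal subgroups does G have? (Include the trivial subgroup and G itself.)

G is abelian, so every subgroup is normal.
G has 16 subgroups in total, hence 16 normal subgroups.

16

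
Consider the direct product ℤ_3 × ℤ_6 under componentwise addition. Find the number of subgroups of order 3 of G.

4

|G| = 18 and 3 | 18, so subgroups of order 3 are possible by Lagrange.
The subgroups of order 3 are: {(0,0), (0,2), (0,4)}; {(0,0), (1,0), (2,0)}; {(0,0), (1,2), (2,4)}; {(0,0), (1,4), (2,2)}.
So G has 4 subgroups of order 3.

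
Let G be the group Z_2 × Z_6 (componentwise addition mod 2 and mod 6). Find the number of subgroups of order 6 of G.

3

|G| = 12 and 6 | 12, so subgroups of order 6 are possible by Lagrange.
The subgroups of order 6 are: {(0,0), (0,1), (0,2), (0,3), (0,4), (0,5)}; {(0,0), (0,2), (0,4), (1,0), (1,2), (1,4)}; {(0,0), (0,2), (0,4), (1,1), (1,3), (1,5)}.
So G has 3 subgroups of order 6.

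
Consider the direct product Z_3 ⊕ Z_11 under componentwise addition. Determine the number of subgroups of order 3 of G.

1

|G| = 33 and 3 | 33, so subgroups of order 3 are possible by Lagrange.
The subgroups of order 3 are: {(0,0), (1,0), (2,0)}.
So G has 1 subgroup of order 3.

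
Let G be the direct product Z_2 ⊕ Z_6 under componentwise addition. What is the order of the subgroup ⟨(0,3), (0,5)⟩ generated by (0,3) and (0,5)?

6

|⟨(0,3)⟩| = 2 and |⟨(0,5)⟩| = 6, so |H| is a multiple of lcm(2, 6) = 6 and divides |G| = 12.
Closing under the operation: H = {(0,0), (0,1), (0,2), (0,3), (0,4), (0,5)}, so |H| = 6.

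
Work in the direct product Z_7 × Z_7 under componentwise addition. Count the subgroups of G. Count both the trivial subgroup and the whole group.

|G| = 49, so by Lagrange every subgroup order divides 49. Divisors: 1, 7, 49.
Subgroups by order — order 1: 1; order 7: 8; order 49: 1.
Total: 1 + 8 + 1 = 10.

10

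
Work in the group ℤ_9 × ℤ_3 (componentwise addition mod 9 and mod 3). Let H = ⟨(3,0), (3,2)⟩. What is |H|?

9

|⟨(3,0)⟩| = 3 and |⟨(3,2)⟩| = 3, so |H| is a multiple of lcm(3, 3) = 3 and divides |G| = 27.
Closing under the operation: H = {(0,0), (0,1), (0,2), (3,0), (3,1), (3,2), (6,0), (6,1), (6,2)}, so |H| = 9.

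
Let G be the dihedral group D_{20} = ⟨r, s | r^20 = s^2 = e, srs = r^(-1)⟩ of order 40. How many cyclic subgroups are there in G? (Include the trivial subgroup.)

26

Each element a generates a cyclic subgroup ⟨a⟩; distinct elements may generate the same one (a cyclic group of order d has φ(d) generators).
Cyclic subgroups by order — order 1: 1; order 2: 21; order 4: 1; order 5: 1; order 10: 1; order 20: 1.
Total: 26.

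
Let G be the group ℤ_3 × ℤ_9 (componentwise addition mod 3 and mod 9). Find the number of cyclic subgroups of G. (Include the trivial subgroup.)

A cyclic subgroup of order d is generated by each of its φ(d) elements of order d, so the cyclic subgroups of order d number (#elements of order d)/φ(d).
Cyclic subgroups by order — order 1: 1; order 3: 4; order 9: 3.
Total: 8.

8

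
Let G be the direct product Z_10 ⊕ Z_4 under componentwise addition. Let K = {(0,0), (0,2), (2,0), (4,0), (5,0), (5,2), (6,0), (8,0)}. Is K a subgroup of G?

Closure fails: (4,0) + (0,2) = (4,2) ∉ K. So K is not a subgroup.

No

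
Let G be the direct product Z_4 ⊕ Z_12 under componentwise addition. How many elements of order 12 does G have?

An element (a,b) has order lcm(ord(a), ord(b)); count pairs with lcm equal to 12.
Enumerating gives 24 such elements.

24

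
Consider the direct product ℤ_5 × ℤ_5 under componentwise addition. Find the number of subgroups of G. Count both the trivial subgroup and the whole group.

|G| = 25, so by Lagrange every subgroup order divides 25. Divisors: 1, 5, 25.
Subgroups by order — order 1: 1; order 5: 6; order 25: 1.
Total: 1 + 6 + 1 = 8.

8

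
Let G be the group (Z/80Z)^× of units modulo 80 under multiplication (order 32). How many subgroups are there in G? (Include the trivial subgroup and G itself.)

54

|G| = 32, so by Lagrange every subgroup order divides 32. Divisors: 1, 2, 4, 8, 16, 32.
Subgroups by order — order 1: 1; order 2: 7; order 4: 19; order 8: 19; order 16: 7; order 32: 1.
Total: 1 + 7 + 19 + 19 + 7 + 1 = 54.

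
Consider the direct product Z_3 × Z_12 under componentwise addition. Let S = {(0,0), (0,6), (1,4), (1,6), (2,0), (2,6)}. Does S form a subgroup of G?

(2,0) ∈ S but its inverse (1,0) ∉ S, so S is not a subgroup.

No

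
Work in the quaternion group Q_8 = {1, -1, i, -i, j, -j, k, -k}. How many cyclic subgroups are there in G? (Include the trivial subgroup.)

5

A cyclic subgroup of order d is generated by each of its φ(d) elements of order d, so the cyclic subgroups of order d number (#elements of order d)/φ(d).
Cyclic subgroups by order — order 1: 1; order 2: 1; order 4: 3.
Total: 5.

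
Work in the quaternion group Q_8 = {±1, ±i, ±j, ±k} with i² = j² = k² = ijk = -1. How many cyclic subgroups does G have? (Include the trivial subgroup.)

Each element a generates a cyclic subgroup ⟨a⟩; distinct elements may generate the same one (a cyclic group of order d has φ(d) generators).
Cyclic subgroups by order — order 1: 1; order 2: 1; order 4: 3.
Total: 5.

5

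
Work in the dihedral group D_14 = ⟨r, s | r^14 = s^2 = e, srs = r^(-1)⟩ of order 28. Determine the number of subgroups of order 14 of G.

3

|G| = 28 and 14 | 28, so subgroups of order 14 are possible by Lagrange.
The subgroups of order 14 are: {e, r, r^2, r^3, r^4, r^5, r^6, r^7, r^8, r^9, r^10, r^11, r^12, r^13}; {e, r^2, r^4, r^6, r^8, r^10, r^12, s, r^2s, r^4s, r^6s, r^8s, r^10s, r^12s}; {e, r^2, r^4, r^6, r^8, r^10, r^12, rs, r^3s, r^5s, r^7s, r^9s, r^11s, r^13s}.
So G has 3 subgroups of order 14.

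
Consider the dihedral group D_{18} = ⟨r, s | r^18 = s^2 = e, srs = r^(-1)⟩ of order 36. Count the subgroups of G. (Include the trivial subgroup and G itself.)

45

|G| = 36, so by Lagrange every subgroup order divides 36. Divisors: 1, 2, 3, 4, 6, 9, 12, 18, 36.
Subgroups by order — order 1: 1; order 2: 19; order 3: 1; order 4: 9; order 6: 7; order 9: 1; order 12: 3; order 18: 3; order 36: 1.
Total: 1 + 19 + 1 + 9 + 7 + 1 + 3 + 3 + 1 = 45.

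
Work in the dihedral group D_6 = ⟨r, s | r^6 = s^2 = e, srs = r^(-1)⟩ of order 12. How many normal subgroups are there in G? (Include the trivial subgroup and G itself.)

7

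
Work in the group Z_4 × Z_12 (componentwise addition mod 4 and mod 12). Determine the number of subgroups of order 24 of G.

3

|G| = 48 and 24 | 48, so subgroups of order 24 are possible by Lagrange.
The subgroups of order 24 are: {(0,0), (0,1), (0,2), (0,3), (0,4), (0,5), (0,6), (0,7), (0,8), (0,9), (0,10), (0,11), (2,0), (2,1), (2,2), (2,3), (2,4), (2,5), (2,6), (2,7), (2,8), (2,9), (2,10), (2,11)}; {(0,0), (0,2), (0,4), (0,6), (0,8), (0,10), (1,0), (1,2), (1,4), (1,6), (1,8), (1,10), (2,0), (2,2), (2,4), (2,6), (2,8), (2,10), (3,0), (3,2), (3,4), (3,6), (3,8), (3,10)}; {(0,0), (0,2), (0,4), (0,6), (0,8), (0,10), (1,1), (1,3), (1,5), (1,7), (1,9), (1,11), (2,0), (2,2), (2,4), (2,6), (2,8), (2,10), (3,1), (3,3), (3,5), (3,7), (3,9), (3,11)}.
So G has 3 subgroups of order 24.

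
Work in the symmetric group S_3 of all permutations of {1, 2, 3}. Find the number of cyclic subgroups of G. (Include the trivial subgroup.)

Each element a generates a cyclic subgroup ⟨a⟩; distinct elements may generate the same one (a cyclic group of order d has φ(d) generators).
Cyclic subgroups by order — order 1: 1; order 2: 3; order 3: 1.
Total: 5.

5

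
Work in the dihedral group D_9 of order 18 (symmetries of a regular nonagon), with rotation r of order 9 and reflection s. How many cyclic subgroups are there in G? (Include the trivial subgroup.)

Group the elements of G by the cyclic subgroup they generate; each cyclic subgroup of order d accounts for φ(d) elements.
Cyclic subgroups by order — order 1: 1; order 2: 9; order 3: 1; order 9: 1.
Total: 12.

12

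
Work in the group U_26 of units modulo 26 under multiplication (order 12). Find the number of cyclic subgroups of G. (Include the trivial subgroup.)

Group the elements of G by the cyclic subgroup they generate; each cyclic subgroup of order d accounts for φ(d) elements.
Cyclic subgroups by order — order 1: 1; order 2: 1; order 3: 1; order 4: 1; order 6: 1; order 12: 1.
Total: 6.

6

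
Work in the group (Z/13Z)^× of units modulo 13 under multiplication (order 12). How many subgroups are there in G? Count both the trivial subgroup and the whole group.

|G| = 12, so by Lagrange every subgroup order divides 12. Divisors: 1, 2, 3, 4, 6, 12.
Subgroups by order — order 1: 1; order 2: 1; order 3: 1; order 4: 1; order 6: 1; order 12: 1.
Total: 1 + 1 + 1 + 1 + 1 + 1 = 6.

6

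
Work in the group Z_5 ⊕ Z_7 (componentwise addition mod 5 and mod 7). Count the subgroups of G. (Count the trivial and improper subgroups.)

|G| = 35, so by Lagrange every subgroup order divides 35. Divisors: 1, 5, 7, 35.
Subgroups by order — order 1: 1; order 5: 1; order 7: 1; order 35: 1.
Total: 1 + 1 + 1 + 1 = 4.

4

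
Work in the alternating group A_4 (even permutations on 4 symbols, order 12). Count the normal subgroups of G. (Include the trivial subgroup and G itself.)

3

G has 10 subgroups. Checking conjugation-invariance by order — order 1: 1/1 normal; order 2: 0/3 normal; order 3: 0/4 normal; order 4: 1/1 normal; order 12: 1/1 normal.
Total normal subgroups: 3.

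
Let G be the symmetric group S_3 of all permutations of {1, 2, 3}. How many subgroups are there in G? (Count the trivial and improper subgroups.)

6

|G| = 6, so by Lagrange every subgroup order divides 6. Divisors: 1, 2, 3, 6.
Subgroups by order — order 1: 1; order 2: 3; order 3: 1; order 6: 1.
Total: 1 + 3 + 1 + 1 = 6.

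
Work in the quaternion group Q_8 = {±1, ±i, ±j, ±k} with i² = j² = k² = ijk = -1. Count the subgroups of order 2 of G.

1

|G| = 8 and 2 | 8, so subgroups of order 2 are possible by Lagrange.
The subgroups of order 2 are: {1, -1}.
So G has 1 subgroup of order 2.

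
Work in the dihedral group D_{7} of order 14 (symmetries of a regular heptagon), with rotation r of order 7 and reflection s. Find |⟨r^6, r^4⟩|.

7

|⟨r^6⟩| = 7 and |⟨r^4⟩| = 7, so |H| is a multiple of lcm(7, 7) = 7 and divides |G| = 14.
Closing under the operation: H = {e, r, r^2, r^3, r^4, r^5, r^6}, so |H| = 7.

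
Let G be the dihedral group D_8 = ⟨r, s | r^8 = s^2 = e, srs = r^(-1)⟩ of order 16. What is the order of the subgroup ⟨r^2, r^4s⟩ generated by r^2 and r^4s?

|⟨r^2⟩| = 4 and |⟨r^4s⟩| = 2, so |H| is a multiple of lcm(4, 2) = 4 and divides |G| = 16.
Closing under the operation: H = {e, r^2, r^4, r^6, s, r^2s, r^4s, r^6s}, so |H| = 8.

8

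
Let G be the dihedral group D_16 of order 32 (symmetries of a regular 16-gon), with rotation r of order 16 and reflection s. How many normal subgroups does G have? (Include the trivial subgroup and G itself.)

8

G has 36 subgroups. Checking conjugation-invariance by order — order 1: 1/1 normal; order 2: 1/17 normal; order 4: 1/9 normal; order 8: 1/5 normal; order 16: 3/3 normal; order 32: 1/1 normal.
Total normal subgroups: 8.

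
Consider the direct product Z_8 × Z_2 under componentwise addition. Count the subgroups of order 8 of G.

3

|G| = 16 and 8 | 16, so subgroups of order 8 are possible by Lagrange.
The subgroups of order 8 are: {(0,0), (0,1), (2,0), (2,1), (4,0), (4,1), (6,0), (6,1)}; {(0,0), (1,0), (2,0), (3,0), (4,0), (5,0), (6,0), (7,0)}; {(0,0), (1,1), (2,0), (3,1), (4,0), (5,1), (6,0), (7,1)}.
So G has 3 subgroups of order 8.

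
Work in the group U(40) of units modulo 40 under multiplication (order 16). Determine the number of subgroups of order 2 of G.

7

|G| = 16 and 2 | 16, so subgroups of order 2 are possible by Lagrange.
The subgroups of order 2 are: {1, 11}; {1, 19}; {1, 21}; {1, 29}; … (7 in all).
So G has 7 subgroups of order 2.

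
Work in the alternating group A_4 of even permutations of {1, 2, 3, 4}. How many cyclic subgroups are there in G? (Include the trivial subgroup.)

8

A cyclic subgroup of order d is generated by each of its φ(d) elements of order d, so the cyclic subgroups of order d number (#elements of order d)/φ(d).
Cyclic subgroups by order — order 1: 1; order 2: 3; order 3: 4.
Total: 8.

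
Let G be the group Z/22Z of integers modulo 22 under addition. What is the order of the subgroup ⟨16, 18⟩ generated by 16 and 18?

11

|⟨16⟩| = 11 and |⟨18⟩| = 11, so |H| is a multiple of lcm(11, 11) = 11 and divides |G| = 22.
Closing under the operation: H = {0, 2, 4, 6, 8, 10, 12, 14, 16, 18, 20}, so |H| = 11.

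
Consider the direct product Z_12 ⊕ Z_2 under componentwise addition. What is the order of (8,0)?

3

The order of (8,0) in Z_12 × Z_2 is lcm(ord(8) in Z_12, ord(0) in Z_2).
ord(8) = 3 and ord(0) = 1, so |⟨(8,0)⟩| = lcm(3, 1) = 3.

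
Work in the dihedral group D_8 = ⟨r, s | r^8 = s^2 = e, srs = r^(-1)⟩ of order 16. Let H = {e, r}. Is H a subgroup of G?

No

r ∈ H but its inverse r^7 ∉ H, so H is not a subgroup.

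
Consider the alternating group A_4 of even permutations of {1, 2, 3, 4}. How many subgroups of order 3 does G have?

4

|G| = 12 and 3 | 12, so subgroups of order 3 are possible by Lagrange.
The subgroups of order 3 are: {e, (1 2 3), (1 3 2)}; {e, (1 2 4), (1 4 2)}; {e, (1 3 4), (1 4 3)}; {e, (2 3 4), (2 4 3)}.
So G has 4 subgroups of order 3.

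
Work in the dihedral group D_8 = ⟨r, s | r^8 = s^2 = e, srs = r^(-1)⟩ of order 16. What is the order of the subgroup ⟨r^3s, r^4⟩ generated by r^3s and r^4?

4

|⟨r^3s⟩| = 2 and |⟨r^4⟩| = 2, so |H| is a multiple of lcm(2, 2) = 2 and divides |G| = 16.
Closing under the operation: H = {e, r^4, r^3s, r^7s}, so |H| = 4.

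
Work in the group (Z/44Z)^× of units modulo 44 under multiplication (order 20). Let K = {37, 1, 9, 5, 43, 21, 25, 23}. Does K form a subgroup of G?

No

|K| = 8 does not divide |G| = 20, so by Lagrange K is not a subgroup.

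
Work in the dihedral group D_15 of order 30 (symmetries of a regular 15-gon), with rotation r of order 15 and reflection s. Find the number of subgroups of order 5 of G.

1

|G| = 30 and 5 | 30, so subgroups of order 5 are possible by Lagrange.
The subgroups of order 5 are: {e, r^3, r^6, r^9, r^12}.
So G has 1 subgroup of order 5.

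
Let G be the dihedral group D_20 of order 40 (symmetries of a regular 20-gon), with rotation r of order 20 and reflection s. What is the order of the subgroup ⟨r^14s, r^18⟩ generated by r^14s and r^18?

20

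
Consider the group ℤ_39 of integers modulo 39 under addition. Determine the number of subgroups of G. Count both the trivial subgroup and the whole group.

Subgroups of the cyclic group ℤ_39 correspond bijectively to divisors of 39.
Divisors of 39: 1, 3, 13, 39.
So ℤ_39 has 4 subgroups.

4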